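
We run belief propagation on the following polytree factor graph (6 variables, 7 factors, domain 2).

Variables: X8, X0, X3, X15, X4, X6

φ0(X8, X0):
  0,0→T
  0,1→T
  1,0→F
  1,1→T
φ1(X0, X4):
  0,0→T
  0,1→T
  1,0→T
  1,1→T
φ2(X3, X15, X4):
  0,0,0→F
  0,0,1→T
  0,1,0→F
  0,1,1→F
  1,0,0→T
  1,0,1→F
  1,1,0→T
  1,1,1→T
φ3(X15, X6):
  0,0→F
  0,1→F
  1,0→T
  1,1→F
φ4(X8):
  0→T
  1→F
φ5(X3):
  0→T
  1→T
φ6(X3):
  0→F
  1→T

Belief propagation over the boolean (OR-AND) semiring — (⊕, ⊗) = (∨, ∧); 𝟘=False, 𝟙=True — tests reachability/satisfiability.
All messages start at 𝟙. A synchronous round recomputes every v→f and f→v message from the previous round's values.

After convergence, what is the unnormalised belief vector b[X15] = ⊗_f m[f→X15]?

init: all messages = 𝟙 over 2 values
r1 m[φ0→X8] = [T, T]
r1 m[φ0→X0] = [T, T]
r1 m[φ1→X0] = [T, T]
r1 m[φ1→X4] = [T, T]
r1 m[φ2→X3] = [T, T]
r1 m[φ2→X15] = [T, T]
r1 m[φ2→X4] = [T, T]
r1 m[φ3→X15] = [F, T]
r1 m[φ3→X6] = [T, F]
r1 m[φ4→X8] = [T, F]
r1 m[φ5→X3] = [T, T]
r1 m[φ6→X3] = [F, T]
r1 m[X8→φ0] = [T, T]
r1 m[X8→φ4] = [T, T]
r1 m[X0→φ0] = [T, T]
r1 m[X0→φ1] = [T, T]
r1 m[X3→φ2] = [T, T]
r1 m[X3→φ5] = [T, T]
r1 m[X3→φ6] = [T, T]
r1 m[X15→φ2] = [T, T]
r1 m[X15→φ3] = [T, T]
r1 m[X4→φ1] = [T, T]
r1 m[X4→φ2] = [T, T]
r1 m[X6→φ3] = [T, T]
r2 m[φ0→X8] = [T, T]
r2 m[φ0→X0] = [T, T]
r2 m[φ1→X0] = [T, T]
r2 m[φ1→X4] = [T, T]
r2 m[φ2→X3] = [T, T]
r2 m[φ2→X15] = [T, T]
r2 m[φ2→X4] = [T, T]
r2 m[φ3→X15] = [F, T]
r2 m[φ3→X6] = [T, F]
r2 m[φ4→X8] = [T, F]
r2 m[φ5→X3] = [T, T]
r2 m[φ6→X3] = [F, T]
r2 m[X8→φ0] = [T, F]
r2 m[X8→φ4] = [T, T]
r2 m[X0→φ0] = [T, T]
r2 m[X0→φ1] = [T, T]
r2 m[X3→φ2] = [F, T]
r2 m[X3→φ5] = [F, T]
r2 m[X3→φ6] = [T, T]
r2 m[X15→φ2] = [F, T]
r2 m[X15→φ3] = [T, T]
r2 m[X4→φ1] = [T, T]
r2 m[X4→φ2] = [T, T]
r2 m[X6→φ3] = [T, T]
r3 m[φ0→X8] = [T, T]
r3 m[φ0→X0] = [T, T]
r3 m[φ1→X0] = [T, T]
r3 m[φ1→X4] = [T, T]
r3 m[φ2→X3] = [F, T]
r3 m[φ2→X15] = [T, T]
r3 m[φ2→X4] = [T, T]
r3 m[φ3→X15] = [F, T]
r3 m[φ3→X6] = [T, F]
r3 m[φ4→X8] = [T, F]
r3 m[φ5→X3] = [T, T]
r3 m[φ6→X3] = [F, T]
r3 m[X8→φ0] = [T, F]
r3 m[X8→φ4] = [T, T]
r3 m[X0→φ0] = [T, T]
r3 m[X0→φ1] = [T, T]
r3 m[X3→φ2] = [F, T]
r3 m[X3→φ5] = [F, T]
r3 m[X3→φ6] = [T, T]
r3 m[X15→φ2] = [F, T]
r3 m[X15→φ3] = [T, T]
r3 m[X4→φ1] = [T, T]
r3 m[X4→φ2] = [T, T]
r3 m[X6→φ3] = [T, T]
r4 m[φ0→X8] = [T, T]
r4 m[φ0→X0] = [T, T]
r4 m[φ1→X0] = [T, T]
r4 m[φ1→X4] = [T, T]
r4 m[φ2→X3] = [F, T]
r4 m[φ2→X15] = [T, T]
r4 m[φ2→X4] = [T, T]
r4 m[φ3→X15] = [F, T]
r4 m[φ3→X6] = [T, F]
r4 m[φ4→X8] = [T, F]
r4 m[φ5→X3] = [T, T]
r4 m[φ6→X3] = [F, T]
r4 m[X8→φ0] = [T, F]
r4 m[X8→φ4] = [T, T]
r4 m[X0→φ0] = [T, T]
r4 m[X0→φ1] = [T, T]
r4 m[X3→φ2] = [F, T]
r4 m[X3→φ5] = [F, T]
r4 m[X3→φ6] = [F, T]
r4 m[X15→φ2] = [F, T]
r4 m[X15→φ3] = [T, T]
r4 m[X4→φ1] = [T, T]
r4 m[X4→φ2] = [T, T]
r4 m[X6→φ3] = [T, T]
r5 m[φ0→X8] = [T, T]
r5 m[φ0→X0] = [T, T]
r5 m[φ1→X0] = [T, T]
r5 m[φ1→X4] = [T, T]
r5 m[φ2→X3] = [F, T]
r5 m[φ2→X15] = [T, T]
r5 m[φ2→X4] = [T, T]
r5 m[φ3→X15] = [F, T]
r5 m[φ3→X6] = [T, F]
r5 m[φ4→X8] = [T, F]
r5 m[φ5→X3] = [T, T]
r5 m[φ6→X3] = [F, T]
r5 m[X8→φ0] = [T, F]
r5 m[X8→φ4] = [T, T]
r5 m[X0→φ0] = [T, T]
r5 m[X0→φ1] = [T, T]
r5 m[X3→φ2] = [F, T]
r5 m[X3→φ5] = [F, T]
r5 m[X3→φ6] = [F, T]
r5 m[X15→φ2] = [F, T]
r5 m[X15→φ3] = [T, T]
r5 m[X4→φ1] = [T, T]
r5 m[X4→φ2] = [T, T]
r5 m[X6→φ3] = [T, T]
fixed point reached at round 5
b[X15] = ⊗ incoming = [F, T]

b[X15] = [F, T]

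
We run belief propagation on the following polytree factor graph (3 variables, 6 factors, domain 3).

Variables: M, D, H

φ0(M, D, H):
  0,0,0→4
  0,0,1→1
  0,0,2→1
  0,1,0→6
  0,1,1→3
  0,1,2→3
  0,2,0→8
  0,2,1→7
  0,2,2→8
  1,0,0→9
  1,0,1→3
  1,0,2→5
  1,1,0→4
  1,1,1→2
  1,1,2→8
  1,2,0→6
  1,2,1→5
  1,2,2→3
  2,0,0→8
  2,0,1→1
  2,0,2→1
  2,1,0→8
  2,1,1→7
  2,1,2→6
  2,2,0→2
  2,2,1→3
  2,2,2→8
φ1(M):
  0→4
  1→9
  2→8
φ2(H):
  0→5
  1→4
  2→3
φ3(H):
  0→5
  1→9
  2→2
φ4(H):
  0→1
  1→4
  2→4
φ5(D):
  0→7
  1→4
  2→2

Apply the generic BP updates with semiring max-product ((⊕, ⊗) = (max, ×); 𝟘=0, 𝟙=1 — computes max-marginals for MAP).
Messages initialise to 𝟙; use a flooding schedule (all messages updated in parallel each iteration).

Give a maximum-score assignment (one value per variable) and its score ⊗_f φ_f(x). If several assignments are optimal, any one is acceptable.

init: all messages = 𝟙 over 3 values
r1 m[φ0→M] = [8, 9, 8]
r1 m[φ0→D] = [9, 8, 8]
r1 m[φ0→H] = [9, 7, 8]
r1 m[φ1→M] = [4, 9, 8]
r1 m[φ2→H] = [5, 4, 3]
r1 m[φ3→H] = [5, 9, 2]
r1 m[φ4→H] = [1, 4, 4]
r1 m[φ5→D] = [7, 4, 2]
r1 m[M→φ0] = [1, 1, 1]
r1 m[M→φ1] = [1, 1, 1]
r1 m[D→φ0] = [1, 1, 1]
r1 m[D→φ5] = [1, 1, 1]
r1 m[H→φ0] = [1, 1, 1]
r1 m[H→φ2] = [1, 1, 1]
r1 m[H→φ3] = [1, 1, 1]
r1 m[H→φ4] = [1, 1, 1]
r2 m[φ0→M] = [8, 9, 8]
r2 m[φ0→D] = [9, 8, 8]
r2 m[φ0→H] = [9, 7, 8]
r2 m[φ1→M] = [4, 9, 8]
r2 m[φ2→H] = [5, 4, 3]
r2 m[φ3→H] = [5, 9, 2]
r2 m[φ4→H] = [1, 4, 4]
r2 m[φ5→D] = [7, 4, 2]
r2 m[M→φ0] = [4, 9, 8]
r2 m[M→φ1] = [8, 9, 8]
r2 m[D→φ0] = [7, 4, 2]
r2 m[D→φ5] = [9, 8, 8]
r2 m[H→φ0] = [25, 144, 24]
r2 m[H→φ2] = [45, 252, 64]
r2 m[H→φ3] = [45, 112, 96]
r2 m[H→φ4] = [225, 252, 48]
r3 m[φ0→M] = [2016, 3024, 4032]
r3 m[φ0→D] = [3888, 8064, 6480]
r3 m[φ0→H] = [567, 224, 315]
r3 m[φ1→M] = [4, 9, 8]
r3 m[φ2→H] = [5, 4, 3]
r3 m[φ3→H] = [5, 9, 2]
r3 m[φ4→H] = [1, 4, 4]
r3 m[φ5→D] = [7, 4, 2]
r3 m[M→φ0] = [4, 9, 8]
r3 m[M→φ1] = [8, 9, 8]
r3 m[D→φ0] = [7, 4, 2]
r3 m[D→φ5] = [9, 8, 8]
r3 m[H→φ0] = [25, 144, 24]
r3 m[H→φ2] = [45, 252, 64]
r3 m[H→φ3] = [45, 112, 96]
r3 m[H→φ4] = [225, 252, 48]
r4 m[φ0→M] = [2016, 3024, 4032]
r4 m[φ0→D] = [3888, 8064, 6480]
r4 m[φ0→H] = [567, 224, 315]
r4 m[φ1→M] = [4, 9, 8]
r4 m[φ2→H] = [5, 4, 3]
r4 m[φ3→H] = [5, 9, 2]
r4 m[φ4→H] = [1, 4, 4]
r4 m[φ5→D] = [7, 4, 2]
r4 m[M→φ0] = [4, 9, 8]
r4 m[M→φ1] = [2016, 3024, 4032]
r4 m[D→φ0] = [7, 4, 2]
r4 m[D→φ5] = [3888, 8064, 6480]
r4 m[H→φ0] = [25, 144, 24]
r4 m[H→φ2] = [2835, 8064, 2520]
r4 m[H→φ3] = [2835, 3584, 3780]
r4 m[H→φ4] = [14175, 8064, 1890]
r5 m[φ0→M] = [2016, 3024, 4032]
r5 m[φ0→D] = [3888, 8064, 6480]
r5 m[φ0→H] = [567, 224, 315]
r5 m[φ1→M] = [4, 9, 8]
r5 m[φ2→H] = [5, 4, 3]
r5 m[φ3→H] = [5, 9, 2]
r5 m[φ4→H] = [1, 4, 4]
r5 m[φ5→D] = [7, 4, 2]
r5 m[M→φ0] = [4, 9, 8]
r5 m[M→φ1] = [2016, 3024, 4032]
r5 m[D→φ0] = [7, 4, 2]
r5 m[D→φ5] = [3888, 8064, 6480]
r5 m[H→φ0] = [25, 144, 24]
r5 m[H→φ2] = [2835, 8064, 2520]
r5 m[H→φ3] = [2835, 3584, 3780]
r5 m[H→φ4] = [14175, 8064, 1890]
fixed point reached at round 5
traceback from M: (M=2, D=1, H=1), score=32256

assignment: (M=2, D=1, H=1); score = 32256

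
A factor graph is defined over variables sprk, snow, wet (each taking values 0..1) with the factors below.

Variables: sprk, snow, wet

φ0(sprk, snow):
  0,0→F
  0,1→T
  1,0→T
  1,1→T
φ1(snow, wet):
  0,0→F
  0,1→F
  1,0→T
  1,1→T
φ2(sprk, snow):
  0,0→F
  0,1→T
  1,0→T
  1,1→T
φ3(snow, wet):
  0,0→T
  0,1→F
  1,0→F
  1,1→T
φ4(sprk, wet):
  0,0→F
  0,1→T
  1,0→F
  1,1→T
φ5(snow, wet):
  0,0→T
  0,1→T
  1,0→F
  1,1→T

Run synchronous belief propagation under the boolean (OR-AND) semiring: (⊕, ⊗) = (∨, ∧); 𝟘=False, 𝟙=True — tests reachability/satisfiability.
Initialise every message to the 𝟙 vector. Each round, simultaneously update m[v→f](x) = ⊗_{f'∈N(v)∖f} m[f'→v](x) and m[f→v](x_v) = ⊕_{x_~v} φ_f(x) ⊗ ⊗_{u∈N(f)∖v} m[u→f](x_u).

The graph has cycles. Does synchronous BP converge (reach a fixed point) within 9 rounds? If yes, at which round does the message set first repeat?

init: all messages = 𝟙 over 2 values
r1 m[φ0→sprk] = [T, T]
r1 m[φ0→snow] = [T, T]
r1 m[φ1→snow] = [F, T]
r1 m[φ1→wet] = [T, T]
r1 m[φ2→sprk] = [T, T]
r1 m[φ2→snow] = [T, T]
r1 m[φ3→snow] = [T, T]
r1 m[φ3→wet] = [T, T]
r1 m[φ4→sprk] = [T, T]
r1 m[φ4→wet] = [F, T]
r1 m[φ5→snow] = [T, T]
r1 m[φ5→wet] = [T, T]
r1 m[sprk→φ0] = [T, T]
r1 m[sprk→φ2] = [T, T]
r1 m[sprk→φ4] = [T, T]
r1 m[snow→φ0] = [T, T]
r1 m[snow→φ1] = [T, T]
r1 m[snow→φ2] = [T, T]
r1 m[snow→φ3] = [T, T]
r1 m[snow→φ5] = [T, T]
r1 m[wet→φ1] = [T, T]
r1 m[wet→φ3] = [T, T]
r1 m[wet→φ4] = [T, T]
r1 m[wet→φ5] = [T, T]
r2 m[φ0→sprk] = [T, T]
r2 m[φ0→snow] = [T, T]
r2 m[φ1→snow] = [F, T]
r2 m[φ1→wet] = [T, T]
r2 m[φ2→sprk] = [T, T]
r2 m[φ2→snow] = [T, T]
r2 m[φ3→snow] = [T, T]
r2 m[φ3→wet] = [T, T]
r2 m[φ4→sprk] = [T, T]
r2 m[φ4→wet] = [F, T]
r2 m[φ5→snow] = [T, T]
r2 m[φ5→wet] = [T, T]
r2 m[sprk→φ0] = [T, T]
r2 m[sprk→φ2] = [T, T]
r2 m[sprk→φ4] = [T, T]
r2 m[snow→φ0] = [F, T]
r2 m[snow→φ1] = [T, T]
r2 m[snow→φ2] = [F, T]
r2 m[snow→φ3] = [F, T]
r2 m[snow→φ5] = [F, T]
r2 m[wet→φ1] = [F, T]
r2 m[wet→φ3] = [F, T]
r2 m[wet→φ4] = [T, T]
r2 m[wet→φ5] = [F, T]
r3 m[φ0→sprk] = [T, T]
r3 m[φ0→snow] = [T, T]
r3 m[φ1→snow] = [F, T]
r3 m[φ1→wet] = [T, T]
r3 m[φ2→sprk] = [T, T]
r3 m[φ2→snow] = [T, T]
r3 m[φ3→snow] = [F, T]
r3 m[φ3→wet] = [F, T]
r3 m[φ4→sprk] = [T, T]
r3 m[φ4→wet] = [F, T]
r3 m[φ5→snow] = [T, T]
r3 m[φ5→wet] = [F, T]
r3 m[sprk→φ0] = [T, T]
r3 m[sprk→φ2] = [T, T]
r3 m[sprk→φ4] = [T, T]
r3 m[snow→φ0] = [F, T]
r3 m[snow→φ1] = [T, T]
r3 m[snow→φ2] = [F, T]
r3 m[snow→φ3] = [F, T]
r3 m[snow→φ5] = [F, T]
r3 m[wet→φ1] = [F, T]
r3 m[wet→φ3] = [F, T]
r3 m[wet→φ4] = [T, T]
r3 m[wet→φ5] = [F, T]
r4 m[φ0→sprk] = [T, T]
r4 m[φ0→snow] = [T, T]
r4 m[φ1→snow] = [F, T]
r4 m[φ1→wet] = [T, T]
r4 m[φ2→sprk] = [T, T]
r4 m[φ2→snow] = [T, T]
r4 m[φ3→snow] = [F, T]
r4 m[φ3→wet] = [F, T]
r4 m[φ4→sprk] = [T, T]
r4 m[φ4→wet] = [F, T]
r4 m[φ5→snow] = [T, T]
r4 m[φ5→wet] = [F, T]
r4 m[sprk→φ0] = [T, T]
r4 m[sprk→φ2] = [T, T]
r4 m[sprk→φ4] = [T, T]
r4 m[snow→φ0] = [F, T]
r4 m[snow→φ1] = [F, T]
r4 m[snow→φ2] = [F, T]
r4 m[snow→φ3] = [F, T]
r4 m[snow→φ5] = [F, T]
r4 m[wet→φ1] = [F, T]
r4 m[wet→φ3] = [F, T]
r4 m[wet→φ4] = [F, T]
r4 m[wet→φ5] = [F, T]
r5 m[φ0→sprk] = [T, T]
r5 m[φ0→snow] = [T, T]
r5 m[φ1→snow] = [F, T]
r5 m[φ1→wet] = [T, T]
r5 m[φ2→sprk] = [T, T]
r5 m[φ2→snow] = [T, T]
r5 m[φ3→snow] = [F, T]
r5 m[φ3→wet] = [F, T]
r5 m[φ4→sprk] = [T, T]
r5 m[φ4→wet] = [F, T]
r5 m[φ5→snow] = [T, T]
r5 m[φ5→wet] = [F, T]
r5 m[sprk→φ0] = [T, T]
r5 m[sprk→φ2] = [T, T]
r5 m[sprk→φ4] = [T, T]
r5 m[snow→φ0] = [F, T]
r5 m[snow→φ1] = [F, T]
r5 m[snow→φ2] = [F, T]
r5 m[snow→φ3] = [F, T]
r5 m[snow→φ5] = [F, T]
r5 m[wet→φ1] = [F, T]
r5 m[wet→φ3] = [F, T]
r5 m[wet→φ4] = [F, T]
r5 m[wet→φ5] = [F, T]
fixed point reached at round 5
messages reach a fixed point at round 5

CONVERGED at round 5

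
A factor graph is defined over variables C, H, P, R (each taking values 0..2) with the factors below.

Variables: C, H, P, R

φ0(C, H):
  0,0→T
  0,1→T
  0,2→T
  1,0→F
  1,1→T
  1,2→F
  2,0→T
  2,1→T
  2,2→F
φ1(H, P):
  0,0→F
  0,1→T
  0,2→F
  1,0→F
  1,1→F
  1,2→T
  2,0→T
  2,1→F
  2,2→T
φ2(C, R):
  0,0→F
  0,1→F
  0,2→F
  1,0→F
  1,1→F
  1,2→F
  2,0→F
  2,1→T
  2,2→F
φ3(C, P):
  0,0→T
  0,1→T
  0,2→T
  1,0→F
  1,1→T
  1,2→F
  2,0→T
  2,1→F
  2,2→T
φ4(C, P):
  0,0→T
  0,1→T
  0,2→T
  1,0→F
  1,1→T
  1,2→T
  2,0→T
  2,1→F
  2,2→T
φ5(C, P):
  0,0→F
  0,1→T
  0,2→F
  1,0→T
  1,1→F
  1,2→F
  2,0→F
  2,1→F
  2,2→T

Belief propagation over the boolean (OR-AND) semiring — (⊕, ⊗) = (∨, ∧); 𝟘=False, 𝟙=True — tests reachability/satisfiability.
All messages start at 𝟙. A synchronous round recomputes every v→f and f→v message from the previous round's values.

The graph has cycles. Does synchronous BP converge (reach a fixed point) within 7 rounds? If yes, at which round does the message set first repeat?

init: all messages = 𝟙 over 3 values
r1 m[φ0→C] = [T, T, T]
r1 m[φ0→H] = [T, T, T]
r1 m[φ1→H] = [T, T, T]
r1 m[φ1→P] = [T, T, T]
r1 m[φ2→C] = [F, F, T]
r1 m[φ2→R] = [F, T, F]
r1 m[φ3→C] = [T, T, T]
r1 m[φ3→P] = [T, T, T]
r1 m[φ4→C] = [T, T, T]
r1 m[φ4→P] = [T, T, T]
r1 m[φ5→C] = [T, T, T]
r1 m[φ5→P] = [T, T, T]
r1 m[C→φ0] = [T, T, T]
r1 m[C→φ2] = [T, T, T]
r1 m[C→φ3] = [T, T, T]
r1 m[C→φ4] = [T, T, T]
r1 m[C→φ5] = [T, T, T]
r1 m[H→φ0] = [T, T, T]
r1 m[H→φ1] = [T, T, T]
r1 m[P→φ1] = [T, T, T]
r1 m[P→φ3] = [T, T, T]
r1 m[P→φ4] = [T, T, T]
r1 m[P→φ5] = [T, T, T]
r1 m[R→φ2] = [T, T, T]
r2 m[φ0→C] = [T, T, T]
r2 m[φ0→H] = [T, T, T]
r2 m[φ1→H] = [T, T, T]
r2 m[φ1→P] = [T, T, T]
r2 m[φ2→C] = [F, F, T]
r2 m[φ2→R] = [F, T, F]
r2 m[φ3→C] = [T, T, T]
r2 m[φ3→P] = [T, T, T]
r2 m[φ4→C] = [T, T, T]
r2 m[φ4→P] = [T, T, T]
r2 m[φ5→C] = [T, T, T]
r2 m[φ5→P] = [T, T, T]
r2 m[C→φ0] = [F, F, T]
r2 m[C→φ2] = [T, T, T]
r2 m[C→φ3] = [F, F, T]
r2 m[C→φ4] = [F, F, T]
r2 m[C→φ5] = [F, F, T]
r2 m[H→φ0] = [T, T, T]
r2 m[H→φ1] = [T, T, T]
r2 m[P→φ1] = [T, T, T]
r2 m[P→φ3] = [T, T, T]
r2 m[P→φ4] = [T, T, T]
r2 m[P→φ5] = [T, T, T]
r2 m[R→φ2] = [T, T, T]
r3 m[φ0→C] = [T, T, T]
r3 m[φ0→H] = [T, T, F]
r3 m[φ1→H] = [T, T, T]
r3 m[φ1→P] = [T, T, T]
r3 m[φ2→C] = [F, F, T]
r3 m[φ2→R] = [F, T, F]
r3 m[φ3→C] = [T, T, T]
r3 m[φ3→P] = [T, F, T]
r3 m[φ4→C] = [T, T, T]
r3 m[φ4→P] = [T, F, T]
r3 m[φ5→C] = [T, T, T]
r3 m[φ5→P] = [F, F, T]
r3 m[C→φ0] = [F, F, T]
r3 m[C→φ2] = [T, T, T]
r3 m[C→φ3] = [F, F, T]
r3 m[C→φ4] = [F, F, T]
r3 m[C→φ5] = [F, F, T]
r3 m[H→φ0] = [T, T, T]
r3 m[H→φ1] = [T, T, T]
r3 m[P→φ1] = [T, T, T]
r3 m[P→φ3] = [T, T, T]
r3 m[P→φ4] = [T, T, T]
r3 m[P→φ5] = [T, T, T]
r3 m[R→φ2] = [T, T, T]
r4 m[φ0→C] = [T, T, T]
r4 m[φ0→H] = [T, T, F]
r4 m[φ1→H] = [T, T, T]
r4 m[φ1→P] = [T, T, T]
r4 m[φ2→C] = [F, F, T]
r4 m[φ2→R] = [F, T, F]
r4 m[φ3→C] = [T, T, T]
r4 m[φ3→P] = [T, F, T]
r4 m[φ4→C] = [T, T, T]
r4 m[φ4→P] = [T, F, T]
r4 m[φ5→C] = [T, T, T]
r4 m[φ5→P] = [F, F, T]
r4 m[C→φ0] = [F, F, T]
r4 m[C→φ2] = [T, T, T]
r4 m[C→φ3] = [F, F, T]
r4 m[C→φ4] = [F, F, T]
r4 m[C→φ5] = [F, F, T]
r4 m[H→φ0] = [T, T, T]
r4 m[H→φ1] = [T, T, F]
r4 m[P→φ1] = [F, F, T]
r4 m[P→φ3] = [F, F, T]
r4 m[P→φ4] = [F, F, T]
r4 m[P→φ5] = [T, F, T]
r4 m[R→φ2] = [T, T, T]
r5 m[φ0→C] = [T, T, T]
r5 m[φ0→H] = [T, T, F]
r5 m[φ1→H] = [F, T, T]
r5 m[φ1→P] = [F, T, T]
r5 m[φ2→C] = [F, F, T]
r5 m[φ2→R] = [F, T, F]
r5 m[φ3→C] = [T, F, T]
r5 m[φ3→P] = [T, F, T]
r5 m[φ4→C] = [T, T, T]
r5 m[φ4→P] = [T, F, T]
r5 m[φ5→C] = [F, T, T]
r5 m[φ5→P] = [F, F, T]
r5 m[C→φ0] = [F, F, T]
r5 m[C→φ2] = [T, T, T]
r5 m[C→φ3] = [F, F, T]
r5 m[C→φ4] = [F, F, T]
r5 m[C→φ5] = [F, F, T]
r5 m[H→φ0] = [T, T, T]
r5 m[H→φ1] = [T, T, F]
r5 m[P→φ1] = [F, F, T]
r5 m[P→φ3] = [F, F, T]
r5 m[P→φ4] = [F, F, T]
r5 m[P→φ5] = [T, F, T]
r5 m[R→φ2] = [T, T, T]
r6 m[φ0→C] = [T, T, T]
r6 m[φ0→H] = [T, T, F]
r6 m[φ1→H] = [F, T, T]
r6 m[φ1→P] = [F, T, T]
r6 m[φ2→C] = [F, F, T]
r6 m[φ2→R] = [F, T, F]
r6 m[φ3→C] = [T, F, T]
r6 m[φ3→P] = [T, F, T]
r6 m[φ4→C] = [T, T, T]
r6 m[φ4→P] = [T, F, T]
r6 m[φ5→C] = [F, T, T]
r6 m[φ5→P] = [F, F, T]
r6 m[C→φ0] = [F, F, T]
r6 m[C→φ2] = [F, F, T]
r6 m[C→φ3] = [F, F, T]
r6 m[C→φ4] = [F, F, T]
r6 m[C→φ5] = [F, F, T]
r6 m[H→φ0] = [F, T, T]
r6 m[H→φ1] = [T, T, F]
r6 m[P→φ1] = [F, F, T]
r6 m[P→φ3] = [F, F, T]
r6 m[P→φ4] = [F, F, T]
r6 m[P→φ5] = [F, F, T]
r6 m[R→φ2] = [T, T, T]
r7 m[φ0→C] = [T, T, T]
r7 m[φ0→H] = [T, T, F]
r7 m[φ1→H] = [F, T, T]
r7 m[φ1→P] = [F, T, T]
r7 m[φ2→C] = [F, F, T]
r7 m[φ2→R] = [F, T, F]
r7 m[φ3→C] = [T, F, T]
r7 m[φ3→P] = [T, F, T]
r7 m[φ4→C] = [T, T, T]
r7 m[φ4→P] = [T, F, T]
r7 m[φ5→C] = [F, F, T]
r7 m[φ5→P] = [F, F, T]
r7 m[C→φ0] = [F, F, T]
r7 m[C→φ2] = [F, F, T]
r7 m[C→φ3] = [F, F, T]
r7 m[C→φ4] = [F, F, T]
r7 m[C→φ5] = [F, F, T]
r7 m[H→φ0] = [F, T, T]
r7 m[H→φ1] = [T, T, F]
r7 m[P→φ1] = [F, F, T]
r7 m[P→φ3] = [F, F, T]
r7 m[P→φ4] = [F, F, T]
r7 m[P→φ5] = [F, F, T]
r7 m[R→φ2] = [T, T, T]
no fixed point within 7 rounds

NOT CONVERGED within 7 rounds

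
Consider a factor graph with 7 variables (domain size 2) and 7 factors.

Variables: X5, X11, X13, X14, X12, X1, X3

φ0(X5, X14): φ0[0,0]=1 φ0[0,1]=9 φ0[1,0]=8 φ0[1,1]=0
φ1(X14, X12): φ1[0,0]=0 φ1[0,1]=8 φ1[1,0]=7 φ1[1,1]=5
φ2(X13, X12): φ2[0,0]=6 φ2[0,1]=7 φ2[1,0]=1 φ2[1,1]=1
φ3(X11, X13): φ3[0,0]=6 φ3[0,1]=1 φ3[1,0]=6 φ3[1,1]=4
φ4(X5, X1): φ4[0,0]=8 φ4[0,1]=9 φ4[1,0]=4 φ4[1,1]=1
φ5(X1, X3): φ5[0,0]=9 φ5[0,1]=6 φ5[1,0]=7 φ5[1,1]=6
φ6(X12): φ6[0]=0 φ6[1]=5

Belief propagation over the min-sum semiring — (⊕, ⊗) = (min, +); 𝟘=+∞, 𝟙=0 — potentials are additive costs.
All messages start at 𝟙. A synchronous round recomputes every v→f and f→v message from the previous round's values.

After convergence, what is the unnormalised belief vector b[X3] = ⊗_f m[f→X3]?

init: all messages = 𝟙 over 2 values
r1 m[φ0→X5] = [1, 0]
r1 m[φ0→X14] = [1, 0]
r1 m[φ1→X14] = [0, 5]
r1 m[φ1→X12] = [0, 5]
r1 m[φ2→X13] = [6, 1]
r1 m[φ2→X12] = [1, 1]
r1 m[φ3→X11] = [1, 4]
r1 m[φ3→X13] = [6, 1]
r1 m[φ4→X5] = [8, 1]
r1 m[φ4→X1] = [4, 1]
r1 m[φ5→X1] = [6, 6]
r1 m[φ5→X3] = [7, 6]
r1 m[φ6→X12] = [0, 5]
r1 m[X5→φ0] = [0, 0]
r1 m[X5→φ4] = [0, 0]
r1 m[X11→φ3] = [0, 0]
r1 m[X13→φ2] = [0, 0]
r1 m[X13→φ3] = [0, 0]
r1 m[X14→φ0] = [0, 0]
r1 m[X14→φ1] = [0, 0]
r1 m[X12→φ1] = [0, 0]
r1 m[X12→φ2] = [0, 0]
r1 m[X12→φ6] = [0, 0]
r1 m[X1→φ4] = [0, 0]
r1 m[X1→φ5] = [0, 0]
r1 m[X3→φ5] = [0, 0]
r2 m[φ0→X5] = [1, 0]
r2 m[φ0→X14] = [1, 0]
r2 m[φ1→X14] = [0, 5]
r2 m[φ1→X12] = [0, 5]
r2 m[φ2→X13] = [6, 1]
r2 m[φ2→X12] = [1, 1]
r2 m[φ3→X11] = [1, 4]
r2 m[φ3→X13] = [6, 1]
r2 m[φ4→X5] = [8, 1]
r2 m[φ4→X1] = [4, 1]
r2 m[φ5→X1] = [6, 6]
r2 m[φ5→X3] = [7, 6]
r2 m[φ6→X12] = [0, 5]
r2 m[X5→φ0] = [8, 1]
r2 m[X5→φ4] = [1, 0]
r2 m[X11→φ3] = [0, 0]
r2 m[X13→φ2] = [6, 1]
r2 m[X13→φ3] = [6, 1]
r2 m[X14→φ0] = [0, 5]
r2 m[X14→φ1] = [1, 0]
r2 m[X12→φ1] = [1, 6]
r2 m[X12→φ2] = [0, 10]
r2 m[X12→φ6] = [1, 6]
r2 m[X1→φ4] = [6, 6]
r2 m[X1→φ5] = [4, 1]
r2 m[X3→φ5] = [0, 0]
r3 m[φ0→X5] = [1, 5]
r3 m[φ0→X14] = [9, 1]
r3 m[φ1→X14] = [1, 8]
r3 m[φ1→X12] = [1, 5]
r3 m[φ2→X13] = [6, 1]
r3 m[φ2→X12] = [2, 2]
r3 m[φ3→X11] = [2, 5]
r3 m[φ3→X13] = [6, 1]
r3 m[φ4→X5] = [14, 7]
r3 m[φ4→X1] = [4, 1]
r3 m[φ5→X1] = [6, 6]
r3 m[φ5→X3] = [8, 7]
r3 m[φ6→X12] = [0, 5]
r3 m[X5→φ0] = [8, 1]
r3 m[X5→φ4] = [1, 0]
r3 m[X11→φ3] = [0, 0]
r3 m[X13→φ2] = [6, 1]
r3 m[X13→φ3] = [6, 1]
r3 m[X14→φ0] = [0, 5]
r3 m[X14→φ1] = [1, 0]
r3 m[X12→φ1] = [1, 6]
r3 m[X12→φ2] = [0, 10]
r3 m[X12→φ6] = [1, 6]
r3 m[X1→φ4] = [6, 6]
r3 m[X1→φ5] = [4, 1]
r3 m[X3→φ5] = [0, 0]
r4 m[φ0→X5] = [1, 5]
r4 m[φ0→X14] = [9, 1]
r4 m[φ1→X14] = [1, 8]
r4 m[φ1→X12] = [1, 5]
r4 m[φ2→X13] = [6, 1]
r4 m[φ2→X12] = [2, 2]
r4 m[φ3→X11] = [2, 5]
r4 m[φ3→X13] = [6, 1]
r4 m[φ4→X5] = [14, 7]
r4 m[φ4→X1] = [4, 1]
r4 m[φ5→X1] = [6, 6]
r4 m[φ5→X3] = [8, 7]
r4 m[φ6→X12] = [0, 5]
r4 m[X5→φ0] = [14, 7]
r4 m[X5→φ4] = [1, 5]
r4 m[X11→φ3] = [0, 0]
r4 m[X13→φ2] = [6, 1]
r4 m[X13→φ3] = [6, 1]
r4 m[X14→φ0] = [1, 8]
r4 m[X14→φ1] = [9, 1]
r4 m[X12→φ1] = [2, 7]
r4 m[X12→φ2] = [1, 10]
r4 m[X12→φ6] = [3, 7]
r4 m[X1→φ4] = [6, 6]
r4 m[X1→φ5] = [4, 1]
r4 m[X3→φ5] = [0, 0]
r5 m[φ0→X5] = [2, 8]
r5 m[φ0→X14] = [15, 7]
r5 m[φ1→X14] = [2, 9]
r5 m[φ1→X12] = [8, 6]
r5 m[φ2→X13] = [7, 2]
r5 m[φ2→X12] = [2, 2]
r5 m[φ3→X11] = [2, 5]
r5 m[φ3→X13] = [6, 1]
r5 m[φ4→X5] = [14, 7]
r5 m[φ4→X1] = [9, 6]
r5 m[φ5→X1] = [6, 6]
r5 m[φ5→X3] = [8, 7]
r5 m[φ6→X12] = [0, 5]
r5 m[X5→φ0] = [14, 7]
r5 m[X5→φ4] = [1, 5]
r5 m[X11→φ3] = [0, 0]
r5 m[X13→φ2] = [6, 1]
r5 m[X13→φ3] = [6, 1]
r5 m[X14→φ0] = [1, 8]
r5 m[X14→φ1] = [9, 1]
r5 m[X12→φ1] = [2, 7]
r5 m[X12→φ2] = [1, 10]
r5 m[X12→φ6] = [3, 7]
r5 m[X1→φ4] = [6, 6]
r5 m[X1→φ5] = [4, 1]
r5 m[X3→φ5] = [0, 0]
r6 m[φ0→X5] = [2, 8]
r6 m[φ0→X14] = [15, 7]
r6 m[φ1→X14] = [2, 9]
r6 m[φ1→X12] = [8, 6]
r6 m[φ2→X13] = [7, 2]
r6 m[φ2→X12] = [2, 2]
r6 m[φ3→X11] = [2, 5]
r6 m[φ3→X13] = [6, 1]
r6 m[φ4→X5] = [14, 7]
r6 m[φ4→X1] = [9, 6]
r6 m[φ5→X1] = [6, 6]
r6 m[φ5→X3] = [8, 7]
r6 m[φ6→X12] = [0, 5]
r6 m[X5→φ0] = [14, 7]
r6 m[X5→φ4] = [2, 8]
r6 m[X11→φ3] = [0, 0]
r6 m[X13→φ2] = [6, 1]
r6 m[X13→φ3] = [7, 2]
r6 m[X14→φ0] = [2, 9]
r6 m[X14→φ1] = [15, 7]
r6 m[X12→φ1] = [2, 7]
r6 m[X12→φ2] = [8, 11]
r6 m[X12→φ6] = [10, 8]
r6 m[X1→φ4] = [6, 6]
r6 m[X1→φ5] = [9, 6]
r6 m[X3→φ5] = [0, 0]
r7 m[φ0→X5] = [3, 9]
r7 m[φ0→X14] = [15, 7]
r7 m[φ1→X14] = [2, 9]
r7 m[φ1→X12] = [14, 12]
r7 m[φ2→X13] = [14, 9]
r7 m[φ2→X12] = [2, 2]
r7 m[φ3→X11] = [3, 6]
r7 m[φ3→X13] = [6, 1]
r7 m[φ4→X5] = [14, 7]
r7 m[φ4→X1] = [10, 9]
r7 m[φ5→X1] = [6, 6]
r7 m[φ5→X3] = [13, 12]
r7 m[φ6→X12] = [0, 5]
r7 m[X5→φ0] = [14, 7]
r7 m[X5→φ4] = [2, 8]
r7 m[X11→φ3] = [0, 0]
r7 m[X13→φ2] = [6, 1]
r7 m[X13→φ3] = [7, 2]
r7 m[X14→φ0] = [2, 9]
r7 m[X14→φ1] = [15, 7]
r7 m[X12→φ1] = [2, 7]
r7 m[X12→φ2] = [8, 11]
r7 m[X12→φ6] = [10, 8]
r7 m[X1→φ4] = [6, 6]
r7 m[X1→φ5] = [9, 6]
r7 m[X3→φ5] = [0, 0]
r8 m[φ0→X5] = [3, 9]
r8 m[φ0→X14] = [15, 7]
r8 m[φ1→X14] = [2, 9]
r8 m[φ1→X12] = [14, 12]
r8 m[φ2→X13] = [14, 9]
r8 m[φ2→X12] = [2, 2]
r8 m[φ3→X11] = [3, 6]
r8 m[φ3→X13] = [6, 1]
r8 m[φ4→X5] = [14, 7]
r8 m[φ4→X1] = [10, 9]
r8 m[φ5→X1] = [6, 6]
r8 m[φ5→X3] = [13, 12]
r8 m[φ6→X12] = [0, 5]
r8 m[X5→φ0] = [14, 7]
r8 m[X5→φ4] = [3, 9]
r8 m[X11→φ3] = [0, 0]
r8 m[X13→φ2] = [6, 1]
r8 m[X13→φ3] = [14, 9]
r8 m[X14→φ0] = [2, 9]
r8 m[X14→φ1] = [15, 7]
r8 m[X12→φ1] = [2, 7]
r8 m[X12→φ2] = [14, 17]
r8 m[X12→φ6] = [16, 14]
r8 m[X1→φ4] = [6, 6]
r8 m[X1→φ5] = [10, 9]
r8 m[X3→φ5] = [0, 0]
r9 m[φ0→X5] = [3, 9]
r9 m[φ0→X14] = [15, 7]
r9 m[φ1→X14] = [2, 9]
r9 m[φ1→X12] = [14, 12]
r9 m[φ2→X13] = [20, 15]
r9 m[φ2→X12] = [2, 2]
r9 m[φ3→X11] = [10, 13]
r9 m[φ3→X13] = [6, 1]
r9 m[φ4→X5] = [14, 7]
r9 m[φ4→X1] = [11, 10]
r9 m[φ5→X1] = [6, 6]
r9 m[φ5→X3] = [16, 15]
r9 m[φ6→X12] = [0, 5]
r9 m[X5→φ0] = [14, 7]
r9 m[X5→φ4] = [3, 9]
r9 m[X11→φ3] = [0, 0]
r9 m[X13→φ2] = [6, 1]
r9 m[X13→φ3] = [14, 9]
r9 m[X14→φ0] = [2, 9]
r9 m[X14→φ1] = [15, 7]
r9 m[X12→φ1] = [2, 7]
r9 m[X12→φ2] = [14, 17]
r9 m[X12→φ6] = [16, 14]
r9 m[X1→φ4] = [6, 6]
r9 m[X1→φ5] = [10, 9]
r9 m[X3→φ5] = [0, 0]
r10 m[φ0→X5] = [3, 9]
r10 m[φ0→X14] = [15, 7]
r10 m[φ1→X14] = [2, 9]
r10 m[φ1→X12] = [14, 12]
r10 m[φ2→X13] = [20, 15]
r10 m[φ2→X12] = [2, 2]
r10 m[φ3→X11] = [10, 13]
r10 m[φ3→X13] = [6, 1]
r10 m[φ4→X5] = [14, 7]
r10 m[φ4→X1] = [11, 10]
r10 m[φ5→X1] = [6, 6]
r10 m[φ5→X3] = [16, 15]
r10 m[φ6→X12] = [0, 5]
r10 m[X5→φ0] = [14, 7]
r10 m[X5→φ4] = [3, 9]
r10 m[X11→φ3] = [0, 0]
r10 m[X13→φ2] = [6, 1]
r10 m[X13→φ3] = [20, 15]
r10 m[X14→φ0] = [2, 9]
r10 m[X14→φ1] = [15, 7]
r10 m[X12→φ1] = [2, 7]
r10 m[X12→φ2] = [14, 17]
r10 m[X12→φ6] = [16, 14]
r10 m[X1→φ4] = [6, 6]
r10 m[X1→φ5] = [11, 10]
r10 m[X3→φ5] = [0, 0]
r11 m[φ0→X5] = [3, 9]
r11 m[φ0→X14] = [15, 7]
r11 m[φ1→X14] = [2, 9]
r11 m[φ1→X12] = [14, 12]
r11 m[φ2→X13] = [20, 15]
r11 m[φ2→X12] = [2, 2]
r11 m[φ3→X11] = [16, 19]
r11 m[φ3→X13] = [6, 1]
r11 m[φ4→X5] = [14, 7]
r11 m[φ4→X1] = [11, 10]
r11 m[φ5→X1] = [6, 6]
r11 m[φ5→X3] = [17, 16]
r11 m[φ6→X12] = [0, 5]
r11 m[X5→φ0] = [14, 7]
r11 m[X5→φ4] = [3, 9]
r11 m[X11→φ3] = [0, 0]
r11 m[X13→φ2] = [6, 1]
r11 m[X13→φ3] = [20, 15]
r11 m[X14→φ0] = [2, 9]
r11 m[X14→φ1] = [15, 7]
r11 m[X12→φ1] = [2, 7]
r11 m[X12→φ2] = [14, 17]
r11 m[X12→φ6] = [16, 14]
r11 m[X1→φ4] = [6, 6]
r11 m[X1→φ5] = [11, 10]
r11 m[X3→φ5] = [0, 0]
r12 m[φ0→X5] = [3, 9]
r12 m[φ0→X14] = [15, 7]
r12 m[φ1→X14] = [2, 9]
r12 m[φ1→X12] = [14, 12]
r12 m[φ2→X13] = [20, 15]
r12 m[φ2→X12] = [2, 2]
r12 m[φ3→X11] = [16, 19]
r12 m[φ3→X13] = [6, 1]
r12 m[φ4→X5] = [14, 7]
r12 m[φ4→X1] = [11, 10]
r12 m[φ5→X1] = [6, 6]
r12 m[φ5→X3] = [17, 16]
r12 m[φ6→X12] = [0, 5]
r12 m[X5→φ0] = [14, 7]
r12 m[X5→φ4] = [3, 9]
r12 m[X11→φ3] = [0, 0]
r12 m[X13→φ2] = [6, 1]
r12 m[X13→φ3] = [20, 15]
r12 m[X14→φ0] = [2, 9]
r12 m[X14→φ1] = [15, 7]
r12 m[X12→φ1] = [2, 7]
r12 m[X12→φ2] = [14, 17]
r12 m[X12→φ6] = [16, 14]
r12 m[X1→φ4] = [6, 6]
r12 m[X1→φ5] = [11, 10]
r12 m[X3→φ5] = [0, 0]
fixed point reached at round 12
b[X3] = ⊗ incoming = [17, 16]

b[X3] = [17, 16]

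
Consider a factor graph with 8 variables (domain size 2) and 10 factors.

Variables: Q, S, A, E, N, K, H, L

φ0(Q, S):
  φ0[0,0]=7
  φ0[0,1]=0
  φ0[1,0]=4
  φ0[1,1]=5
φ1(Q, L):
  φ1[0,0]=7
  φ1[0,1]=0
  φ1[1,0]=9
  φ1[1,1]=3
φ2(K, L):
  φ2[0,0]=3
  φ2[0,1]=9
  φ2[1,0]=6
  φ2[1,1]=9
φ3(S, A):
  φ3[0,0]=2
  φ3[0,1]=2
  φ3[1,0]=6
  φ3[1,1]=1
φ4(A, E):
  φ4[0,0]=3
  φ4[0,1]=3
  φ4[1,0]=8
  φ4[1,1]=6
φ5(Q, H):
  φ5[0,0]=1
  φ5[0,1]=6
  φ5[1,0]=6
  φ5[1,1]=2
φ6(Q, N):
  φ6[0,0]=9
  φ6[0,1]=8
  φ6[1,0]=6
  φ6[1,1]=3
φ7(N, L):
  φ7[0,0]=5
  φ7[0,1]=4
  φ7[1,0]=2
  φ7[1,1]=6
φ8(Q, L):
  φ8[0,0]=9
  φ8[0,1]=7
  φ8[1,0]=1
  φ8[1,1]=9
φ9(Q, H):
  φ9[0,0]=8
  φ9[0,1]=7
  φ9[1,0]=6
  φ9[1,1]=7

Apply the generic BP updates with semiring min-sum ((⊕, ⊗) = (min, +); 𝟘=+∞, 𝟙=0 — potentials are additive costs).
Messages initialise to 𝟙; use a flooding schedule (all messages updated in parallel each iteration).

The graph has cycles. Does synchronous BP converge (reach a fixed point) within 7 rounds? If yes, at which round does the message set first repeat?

init: all messages = 𝟙 over 2 values
r1 m[φ0→Q] = [0, 4]
r1 m[φ0→S] = [4, 0]
r1 m[φ1→Q] = [0, 3]
r1 m[φ1→L] = [7, 0]
r1 m[φ2→K] = [3, 6]
r1 m[φ2→L] = [3, 9]
r1 m[φ3→S] = [2, 1]
r1 m[φ3→A] = [2, 1]
r1 m[φ4→A] = [3, 6]
r1 m[φ4→E] = [3, 3]
r1 m[φ5→Q] = [1, 2]
r1 m[φ5→H] = [1, 2]
r1 m[φ6→Q] = [8, 3]
r1 m[φ6→N] = [6, 3]
r1 m[φ7→N] = [4, 2]
r1 m[φ7→L] = [2, 4]
r1 m[φ8→Q] = [7, 1]
r1 m[φ8→L] = [1, 7]
r1 m[φ9→Q] = [7, 6]
r1 m[φ9→H] = [6, 7]
r1 m[Q→φ0] = [0, 0]
r1 m[Q→φ1] = [0, 0]
r1 m[Q→φ5] = [0, 0]
r1 m[Q→φ6] = [0, 0]
r1 m[Q→φ8] = [0, 0]
r1 m[Q→φ9] = [0, 0]
r1 m[S→φ0] = [0, 0]
r1 m[S→φ3] = [0, 0]
r1 m[A→φ3] = [0, 0]
r1 m[A→φ4] = [0, 0]
r1 m[E→φ4] = [0, 0]
r1 m[N→φ6] = [0, 0]
r1 m[N→φ7] = [0, 0]
r1 m[K→φ2] = [0, 0]
r1 m[H→φ5] = [0, 0]
r1 m[H→φ9] = [0, 0]
r1 m[L→φ1] = [0, 0]
r1 m[L→φ2] = [0, 0]
r1 m[L→φ7] = [0, 0]
r1 m[L→φ8] = [0, 0]
r2 m[φ0→Q] = [0, 4]
r2 m[φ0→S] = [4, 0]
r2 m[φ1→Q] = [0, 3]
r2 m[φ1→L] = [7, 0]
r2 m[φ2→K] = [3, 6]
r2 m[φ2→L] = [3, 9]
r2 m[φ3→S] = [2, 1]
r2 m[φ3→A] = [2, 1]
r2 m[φ4→A] = [3, 6]
r2 m[φ4→E] = [3, 3]
r2 m[φ5→Q] = [1, 2]
r2 m[φ5→H] = [1, 2]
r2 m[φ6→Q] = [8, 3]
r2 m[φ6→N] = [6, 3]
r2 m[φ7→N] = [4, 2]
r2 m[φ7→L] = [2, 4]
r2 m[φ8→Q] = [7, 1]
r2 m[φ8→L] = [1, 7]
r2 m[φ9→Q] = [7, 6]
r2 m[φ9→H] = [6, 7]
r2 m[Q→φ0] = [23, 15]
r2 m[Q→φ1] = [23, 16]
r2 m[Q→φ5] = [22, 17]
r2 m[Q→φ6] = [15, 16]
r2 m[Q→φ8] = [16, 18]
r2 m[Q→φ9] = [16, 13]
r2 m[S→φ0] = [2, 1]
r2 m[S→φ3] = [4, 0]
r2 m[A→φ3] = [3, 6]
r2 m[A→φ4] = [2, 1]
r2 m[E→φ4] = [0, 0]
r2 m[N→φ6] = [4, 2]
r2 m[N→φ7] = [6, 3]
r2 m[K→φ2] = [0, 0]
r2 m[H→φ5] = [6, 7]
r2 m[H→φ9] = [1, 2]
r2 m[L→φ1] = [6, 20]
r2 m[L→φ2] = [10, 11]
r2 m[L→φ7] = [11, 16]
r2 m[L→φ8] = [12, 13]
r3 m[φ0→Q] = [1, 6]
r3 m[φ0→S] = [19, 20]
r3 m[φ1→Q] = [13, 15]
r3 m[φ1→L] = [25, 19]
r3 m[φ2→K] = [13, 16]
r3 m[φ2→L] = [3, 9]
r3 m[φ3→S] = [5, 7]
r3 m[φ3→A] = [6, 1]
r3 m[φ4→A] = [3, 6]
r3 m[φ4→E] = [5, 5]
r3 m[φ5→Q] = [7, 9]
r3 m[φ5→H] = [23, 19]
r3 m[φ6→Q] = [10, 5]
r3 m[φ6→N] = [22, 19]
r3 m[φ7→N] = [16, 13]
r3 m[φ7→L] = [5, 9]
r3 m[φ8→Q] = [20, 13]
r3 m[φ8→L] = [19, 23]
r3 m[φ9→Q] = [9, 7]
r3 m[φ9→H] = [19, 20]
r3 m[Q→φ0] = [23, 15]
r3 m[Q→φ1] = [23, 16]
r3 m[Q→φ5] = [22, 17]
r3 m[Q→φ6] = [15, 16]
r3 m[Q→φ8] = [16, 18]
r3 m[Q→φ9] = [16, 13]
r3 m[S→φ0] = [2, 1]
r3 m[S→φ3] = [4, 0]
r3 m[A→φ3] = [3, 6]
r3 m[A→φ4] = [2, 1]
r3 m[E→φ4] = [0, 0]
r3 m[N→φ6] = [4, 2]
r3 m[N→φ7] = [6, 3]
r3 m[K→φ2] = [0, 0]
r3 m[H→φ5] = [6, 7]
r3 m[H→φ9] = [1, 2]
r3 m[L→φ1] = [6, 20]
r3 m[L→φ2] = [10, 11]
r3 m[L→φ7] = [11, 16]
r3 m[L→φ8] = [12, 13]
r4 m[φ0→Q] = [1, 6]
r4 m[φ0→S] = [19, 20]
r4 m[φ1→Q] = [13, 15]
r4 m[φ1→L] = [25, 19]
r4 m[φ2→K] = [13, 16]
r4 m[φ2→L] = [3, 9]
r4 m[φ3→S] = [5, 7]
r4 m[φ3→A] = [6, 1]
r4 m[φ4→A] = [3, 6]
r4 m[φ4→E] = [5, 5]
r4 m[φ5→Q] = [7, 9]
r4 m[φ5→H] = [23, 19]
r4 m[φ6→Q] = [10, 5]
r4 m[φ6→N] = [22, 19]
r4 m[φ7→N] = [16, 13]
r4 m[φ7→L] = [5, 9]
r4 m[φ8→Q] = [20, 13]
r4 m[φ8→L] = [19, 23]
r4 m[φ9→Q] = [9, 7]
r4 m[φ9→H] = [19, 20]
r4 m[Q→φ0] = [59, 49]
r4 m[Q→φ1] = [47, 40]
r4 m[Q→φ5] = [53, 46]
r4 m[Q→φ6] = [50, 50]
r4 m[Q→φ8] = [40, 42]
r4 m[Q→φ9] = [51, 48]
r4 m[S→φ0] = [5, 7]
r4 m[S→φ3] = [19, 20]
r4 m[A→φ3] = [3, 6]
r4 m[A→φ4] = [6, 1]
r4 m[E→φ4] = [0, 0]
r4 m[N→φ6] = [16, 13]
r4 m[N→φ7] = [22, 19]
r4 m[K→φ2] = [0, 0]
r4 m[H→φ5] = [19, 20]
r4 m[H→φ9] = [23, 19]
r4 m[L→φ1] = [27, 41]
r4 m[L→φ2] = [49, 51]
r4 m[L→φ7] = [47, 51]
r4 m[L→φ8] = [33, 37]
r5 m[φ0→Q] = [7, 9]
r5 m[φ0→S] = [53, 54]
r5 m[φ1→Q] = [34, 36]
r5 m[φ1→L] = [49, 43]
r5 m[φ2→K] = [52, 55]
r5 m[φ2→L] = [3, 9]
r5 m[φ3→S] = [5, 7]
r5 m[φ3→A] = [21, 21]
r5 m[φ4→A] = [3, 6]
r5 m[φ4→E] = [9, 7]
r5 m[φ5→Q] = [20, 22]
r5 m[φ5→H] = [52, 48]
r5 m[φ6→Q] = [21, 16]
r5 m[φ6→N] = [56, 53]
r5 m[φ7→N] = [52, 49]
r5 m[φ7→L] = [21, 25]
r5 m[φ8→Q] = [42, 34]
r5 m[φ8→L] = [43, 47]
r5 m[φ9→Q] = [26, 26]
r5 m[φ9→H] = [54, 55]
r5 m[Q→φ0] = [59, 49]
r5 m[Q→φ1] = [47, 40]
r5 m[Q→φ5] = [53, 46]
r5 m[Q→φ6] = [50, 50]
r5 m[Q→φ8] = [40, 42]
r5 m[Q→φ9] = [51, 48]
r5 m[S→φ0] = [5, 7]
r5 m[S→φ3] = [19, 20]
r5 m[A→φ3] = [3, 6]
r5 m[A→φ4] = [6, 1]
r5 m[E→φ4] = [0, 0]
r5 m[N→φ6] = [16, 13]
r5 m[N→φ7] = [22, 19]
r5 m[K→φ2] = [0, 0]
r5 m[H→φ5] = [19, 20]
r5 m[H→φ9] = [23, 19]
r5 m[L→φ1] = [27, 41]
r5 m[L→φ2] = [49, 51]
r5 m[L→φ7] = [47, 51]
r5 m[L→φ8] = [33, 37]
r6 m[φ0→Q] = [7, 9]
r6 m[φ0→S] = [53, 54]
r6 m[φ1→Q] = [34, 36]
r6 m[φ1→L] = [49, 43]
r6 m[φ2→K] = [52, 55]
r6 m[φ2→L] = [3, 9]
r6 m[φ3→S] = [5, 7]
r6 m[φ3→A] = [21, 21]
r6 m[φ4→A] = [3, 6]
r6 m[φ4→E] = [9, 7]
r6 m[φ5→Q] = [20, 22]
r6 m[φ5→H] = [52, 48]
r6 m[φ6→Q] = [21, 16]
r6 m[φ6→N] = [56, 53]
r6 m[φ7→N] = [52, 49]
r6 m[φ7→L] = [21, 25]
r6 m[φ8→Q] = [42, 34]
r6 m[φ8→L] = [43, 47]
r6 m[φ9→Q] = [26, 26]
r6 m[φ9→H] = [54, 55]
r6 m[Q→φ0] = [143, 134]
r6 m[Q→φ1] = [116, 107]
r6 m[Q→φ5] = [130, 121]
r6 m[Q→φ6] = [129, 127]
r6 m[Q→φ8] = [108, 109]
r6 m[Q→φ9] = [124, 117]
r6 m[S→φ0] = [5, 7]
r6 m[S→φ3] = [53, 54]
r6 m[A→φ3] = [3, 6]
r6 m[A→φ4] = [21, 21]
r6 m[E→φ4] = [0, 0]
r6 m[N→φ6] = [52, 49]
r6 m[N→φ7] = [56, 53]
r6 m[K→φ2] = [0, 0]
r6 m[H→φ5] = [54, 55]
r6 m[H→φ9] = [52, 48]
r6 m[L→φ1] = [67, 81]
r6 m[L→φ2] = [113, 115]
r6 m[L→φ7] = [95, 99]
r6 m[L→φ8] = [73, 77]
r7 m[φ0→Q] = [7, 9]
r7 m[φ0→S] = [138, 139]
r7 m[φ1→Q] = [74, 76]
r7 m[φ1→L] = [116, 110]
r7 m[φ2→K] = [116, 119]
r7 m[φ2→L] = [3, 9]
r7 m[φ3→S] = [5, 7]
r7 m[φ3→A] = [55, 55]
r7 m[φ4→A] = [3, 6]
r7 m[φ4→E] = [24, 24]
r7 m[φ5→Q] = [55, 57]
r7 m[φ5→H] = [127, 123]
r7 m[φ6→Q] = [57, 52]
r7 m[φ6→N] = [133, 130]
r7 m[φ7→N] = [100, 97]
r7 m[φ7→L] = [55, 59]
r7 m[φ8→Q] = [82, 74]
r7 m[φ8→L] = [110, 115]
r7 m[φ9→Q] = [55, 55]
r7 m[φ9→H] = [123, 124]
r7 m[Q→φ0] = [143, 134]
r7 m[Q→φ1] = [116, 107]
r7 m[Q→φ5] = [130, 121]
r7 m[Q→φ6] = [129, 127]
r7 m[Q→φ8] = [108, 109]
r7 m[Q→φ9] = [124, 117]
r7 m[S→φ0] = [5, 7]
r7 m[S→φ3] = [53, 54]
r7 m[A→φ3] = [3, 6]
r7 m[A→φ4] = [21, 21]
r7 m[E→φ4] = [0, 0]
r7 m[N→φ6] = [52, 49]
r7 m[N→φ7] = [56, 53]
r7 m[K→φ2] = [0, 0]
r7 m[H→φ5] = [54, 55]
r7 m[H→φ9] = [52, 48]
r7 m[L→φ1] = [67, 81]
r7 m[L→φ2] = [113, 115]
r7 m[L→φ7] = [95, 99]
r7 m[L→φ8] = [73, 77]
no fixed point within 7 rounds

NOT CONVERGED within 7 rounds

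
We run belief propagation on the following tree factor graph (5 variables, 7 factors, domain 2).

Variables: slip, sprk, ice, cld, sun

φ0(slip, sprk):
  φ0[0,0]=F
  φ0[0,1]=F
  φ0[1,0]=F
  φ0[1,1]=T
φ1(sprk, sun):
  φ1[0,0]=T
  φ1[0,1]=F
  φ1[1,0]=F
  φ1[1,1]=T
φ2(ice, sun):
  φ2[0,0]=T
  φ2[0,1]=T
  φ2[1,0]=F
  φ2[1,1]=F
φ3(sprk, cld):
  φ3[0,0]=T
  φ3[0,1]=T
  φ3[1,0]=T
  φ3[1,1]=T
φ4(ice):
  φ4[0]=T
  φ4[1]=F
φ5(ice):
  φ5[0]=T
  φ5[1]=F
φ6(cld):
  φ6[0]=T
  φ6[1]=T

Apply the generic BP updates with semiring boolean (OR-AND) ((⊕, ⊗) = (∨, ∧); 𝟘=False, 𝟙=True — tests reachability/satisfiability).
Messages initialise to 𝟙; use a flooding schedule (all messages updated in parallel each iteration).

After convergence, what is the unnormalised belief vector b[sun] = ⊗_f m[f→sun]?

b[sun] = [F, T]

init: all messages = 𝟙 over 2 values
r1 m[φ0→slip] = [F, T]
r1 m[φ0→sprk] = [F, T]
r1 m[φ1→sprk] = [T, T]
r1 m[φ1→sun] = [T, T]
r1 m[φ2→ice] = [T, F]
r1 m[φ2→sun] = [T, T]
r1 m[φ3→sprk] = [T, T]
r1 m[φ3→cld] = [T, T]
r1 m[φ4→ice] = [T, F]
r1 m[φ5→ice] = [T, F]
r1 m[φ6→cld] = [T, T]
r1 m[slip→φ0] = [T, T]
r1 m[sprk→φ0] = [T, T]
r1 m[sprk→φ1] = [T, T]
r1 m[sprk→φ3] = [T, T]
r1 m[ice→φ2] = [T, T]
r1 m[ice→φ4] = [T, T]
r1 m[ice→φ5] = [T, T]
r1 m[cld→φ3] = [T, T]
r1 m[cld→φ6] = [T, T]
r1 m[sun→φ1] = [T, T]
r1 m[sun→φ2] = [T, T]
r2 m[φ0→slip] = [F, T]
r2 m[φ0→sprk] = [F, T]
r2 m[φ1→sprk] = [T, T]
r2 m[φ1→sun] = [T, T]
r2 m[φ2→ice] = [T, F]
r2 m[φ2→sun] = [T, T]
r2 m[φ3→sprk] = [T, T]
r2 m[φ3→cld] = [T, T]
r2 m[φ4→ice] = [T, F]
r2 m[φ5→ice] = [T, F]
r2 m[φ6→cld] = [T, T]
r2 m[slip→φ0] = [T, T]
r2 m[sprk→φ0] = [T, T]
r2 m[sprk→φ1] = [F, T]
r2 m[sprk→φ3] = [F, T]
r2 m[ice→φ2] = [T, F]
r2 m[ice→φ4] = [T, F]
r2 m[ice→φ5] = [T, F]
r2 m[cld→φ3] = [T, T]
r2 m[cld→φ6] = [T, T]
r2 m[sun→φ1] = [T, T]
r2 m[sun→φ2] = [T, T]
r3 m[φ0→slip] = [F, T]
r3 m[φ0→sprk] = [F, T]
r3 m[φ1→sprk] = [T, T]
r3 m[φ1→sun] = [F, T]
r3 m[φ2→ice] = [T, F]
r3 m[φ2→sun] = [T, T]
r3 m[φ3→sprk] = [T, T]
r3 m[φ3→cld] = [T, T]
r3 m[φ4→ice] = [T, F]
r3 m[φ5→ice] = [T, F]
r3 m[φ6→cld] = [T, T]
r3 m[slip→φ0] = [T, T]
r3 m[sprk→φ0] = [T, T]
r3 m[sprk→φ1] = [F, T]
r3 m[sprk→φ3] = [F, T]
r3 m[ice→φ2] = [T, F]
r3 m[ice→φ4] = [T, F]
r3 m[ice→φ5] = [T, F]
r3 m[cld→φ3] = [T, T]
r3 m[cld→φ6] = [T, T]
r3 m[sun→φ1] = [T, T]
r3 m[sun→φ2] = [T, T]
r4 m[φ0→slip] = [F, T]
r4 m[φ0→sprk] = [F, T]
r4 m[φ1→sprk] = [T, T]
r4 m[φ1→sun] = [F, T]
r4 m[φ2→ice] = [T, F]
r4 m[φ2→sun] = [T, T]
r4 m[φ3→sprk] = [T, T]
r4 m[φ3→cld] = [T, T]
r4 m[φ4→ice] = [T, F]
r4 m[φ5→ice] = [T, F]
r4 m[φ6→cld] = [T, T]
r4 m[slip→φ0] = [T, T]
r4 m[sprk→φ0] = [T, T]
r4 m[sprk→φ1] = [F, T]
r4 m[sprk→φ3] = [F, T]
r4 m[ice→φ2] = [T, F]
r4 m[ice→φ4] = [T, F]
r4 m[ice→φ5] = [T, F]
r4 m[cld→φ3] = [T, T]
r4 m[cld→φ6] = [T, T]
r4 m[sun→φ1] = [T, T]
r4 m[sun→φ2] = [F, T]
r5 m[φ0→slip] = [F, T]
r5 m[φ0→sprk] = [F, T]
r5 m[φ1→sprk] = [T, T]
r5 m[φ1→sun] = [F, T]
r5 m[φ2→ice] = [T, F]
r5 m[φ2→sun] = [T, T]
r5 m[φ3→sprk] = [T, T]
r5 m[φ3→cld] = [T, T]
r5 m[φ4→ice] = [T, F]
r5 m[φ5→ice] = [T, F]
r5 m[φ6→cld] = [T, T]
r5 m[slip→φ0] = [T, T]
r5 m[sprk→φ0] = [T, T]
r5 m[sprk→φ1] = [F, T]
r5 m[sprk→φ3] = [F, T]
r5 m[ice→φ2] = [T, F]
r5 m[ice→φ4] = [T, F]
r5 m[ice→φ5] = [T, F]
r5 m[cld→φ3] = [T, T]
r5 m[cld→φ6] = [T, T]
r5 m[sun→φ1] = [T, T]
r5 m[sun→φ2] = [F, T]
fixed point reached at round 5
b[sun] = ⊗ incoming = [F, T]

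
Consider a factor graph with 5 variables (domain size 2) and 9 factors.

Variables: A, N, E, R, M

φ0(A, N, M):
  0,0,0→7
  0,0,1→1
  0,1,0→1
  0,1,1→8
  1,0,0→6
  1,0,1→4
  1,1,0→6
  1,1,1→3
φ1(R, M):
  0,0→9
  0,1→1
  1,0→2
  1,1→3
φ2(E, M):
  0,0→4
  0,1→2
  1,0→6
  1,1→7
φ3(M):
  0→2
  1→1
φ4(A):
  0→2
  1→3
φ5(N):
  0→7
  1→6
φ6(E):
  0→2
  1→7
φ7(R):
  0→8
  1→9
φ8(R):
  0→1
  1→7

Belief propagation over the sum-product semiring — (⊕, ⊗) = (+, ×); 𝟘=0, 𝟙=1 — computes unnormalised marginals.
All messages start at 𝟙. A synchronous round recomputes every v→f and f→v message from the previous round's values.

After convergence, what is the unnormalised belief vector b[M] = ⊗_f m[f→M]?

init: all messages = 𝟙 over 2 values
r1 m[φ0→A] = [17, 19]
r1 m[φ0→N] = [18, 18]
r1 m[φ0→M] = [20, 16]
r1 m[φ1→R] = [10, 5]
r1 m[φ1→M] = [11, 4]
r1 m[φ2→E] = [6, 13]
r1 m[φ2→M] = [10, 9]
r1 m[φ3→M] = [2, 1]
r1 m[φ4→A] = [2, 3]
r1 m[φ5→N] = [7, 6]
r1 m[φ6→E] = [2, 7]
r1 m[φ7→R] = [8, 9]
r1 m[φ8→R] = [1, 7]
r1 m[A→φ0] = [1, 1]
r1 m[A→φ4] = [1, 1]
r1 m[N→φ0] = [1, 1]
r1 m[N→φ5] = [1, 1]
r1 m[E→φ2] = [1, 1]
r1 m[E→φ6] = [1, 1]
r1 m[R→φ1] = [1, 1]
r1 m[R→φ7] = [1, 1]
r1 m[R→φ8] = [1, 1]
r1 m[M→φ0] = [1, 1]
r1 m[M→φ1] = [1, 1]
r1 m[M→φ2] = [1, 1]
r1 m[M→φ3] = [1, 1]
r2 m[φ0→A] = [17, 19]
r2 m[φ0→N] = [18, 18]
r2 m[φ0→M] = [20, 16]
r2 m[φ1→R] = [10, 5]
r2 m[φ1→M] = [11, 4]
r2 m[φ2→E] = [6, 13]
r2 m[φ2→M] = [10, 9]
r2 m[φ3→M] = [2, 1]
r2 m[φ4→A] = [2, 3]
r2 m[φ5→N] = [7, 6]
r2 m[φ6→E] = [2, 7]
r2 m[φ7→R] = [8, 9]
r2 m[φ8→R] = [1, 7]
r2 m[A→φ0] = [2, 3]
r2 m[A→φ4] = [17, 19]
r2 m[N→φ0] = [7, 6]
r2 m[N→φ5] = [18, 18]
r2 m[E→φ2] = [2, 7]
r2 m[E→φ6] = [6, 13]
r2 m[R→φ1] = [8, 63]
r2 m[R→φ7] = [10, 35]
r2 m[R→φ8] = [80, 45]
r2 m[M→φ0] = [220, 36]
r2 m[M→φ1] = [400, 144]
r2 m[M→φ2] = [440, 64]
r2 m[M→φ3] = [2200, 576]
r3 m[φ0→A] = [14080, 18816]
r3 m[φ0→N] = [7544, 5300]
r3 m[φ0→M] = [344, 248]
r3 m[φ1→R] = [3744, 1232]
r3 m[φ1→M] = [198, 197]
r3 m[φ2→E] = [1888, 3088]
r3 m[φ2→M] = [50, 53]
r3 m[φ3→M] = [2, 1]
r3 m[φ4→A] = [2, 3]
r3 m[φ5→N] = [7, 6]
r3 m[φ6→E] = [2, 7]
r3 m[φ7→R] = [8, 9]
r3 m[φ8→R] = [1, 7]
r3 m[A→φ0] = [2, 3]
r3 m[A→φ4] = [17, 19]
r3 m[N→φ0] = [7, 6]
r3 m[N→φ5] = [18, 18]
r3 m[E→φ2] = [2, 7]
r3 m[E→φ6] = [6, 13]
r3 m[R→φ1] = [8, 63]
r3 m[R→φ7] = [10, 35]
r3 m[R→φ8] = [80, 45]
r3 m[M→φ0] = [220, 36]
r3 m[M→φ1] = [400, 144]
r3 m[M→φ2] = [440, 64]
r3 m[M→φ3] = [2200, 576]
r4 m[φ0→A] = [14080, 18816]
r4 m[φ0→N] = [7544, 5300]
r4 m[φ0→M] = [344, 248]
r4 m[φ1→R] = [3744, 1232]
r4 m[φ1→M] = [198, 197]
r4 m[φ2→E] = [1888, 3088]
r4 m[φ2→M] = [50, 53]
r4 m[φ3→M] = [2, 1]
r4 m[φ4→A] = [2, 3]
r4 m[φ5→N] = [7, 6]
r4 m[φ6→E] = [2, 7]
r4 m[φ7→R] = [8, 9]
r4 m[φ8→R] = [1, 7]
r4 m[A→φ0] = [2, 3]
r4 m[A→φ4] = [14080, 18816]
r4 m[N→φ0] = [7, 6]
r4 m[N→φ5] = [7544, 5300]
r4 m[E→φ2] = [2, 7]
r4 m[E→φ6] = [1888, 3088]
r4 m[R→φ1] = [8, 63]
r4 m[R→φ7] = [3744, 8624]
r4 m[R→φ8] = [29952, 11088]
r4 m[M→φ0] = [19800, 10441]
r4 m[M→φ1] = [34400, 13144]
r4 m[M→φ2] = [136224, 48856]
r4 m[M→φ3] = [3405600, 2589368]
r5 m[φ0→A] = [1663255, 2024686]
r5 m[φ0→N] = [779774, 657025]
r5 m[φ0→M] = [344, 248]
r5 m[φ1→R] = [322744, 108232]
r5 m[φ1→M] = [198, 197]
r5 m[φ2→E] = [642608, 1159336]
r5 m[φ2→M] = [50, 53]
r5 m[φ3→M] = [2, 1]
r5 m[φ4→A] = [2, 3]
r5 m[φ5→N] = [7, 6]
r5 m[φ6→E] = [2, 7]
r5 m[φ7→R] = [8, 9]
r5 m[φ8→R] = [1, 7]
r5 m[A→φ0] = [2, 3]
r5 m[A→φ4] = [14080, 18816]
r5 m[N→φ0] = [7, 6]
r5 m[N→φ5] = [7544, 5300]
r5 m[E→φ2] = [2, 7]
r5 m[E→φ6] = [1888, 3088]
r5 m[R→φ1] = [8, 63]
r5 m[R→φ7] = [3744, 8624]
r5 m[R→φ8] = [29952, 11088]
r5 m[M→φ0] = [19800, 10441]
r5 m[M→φ1] = [34400, 13144]
r5 m[M→φ2] = [136224, 48856]
r5 m[M→φ3] = [3405600, 2589368]
r6 m[φ0→A] = [1663255, 2024686]
r6 m[φ0→N] = [779774, 657025]
r6 m[φ0→M] = [344, 248]
r6 m[φ1→R] = [322744, 108232]
r6 m[φ1→M] = [198, 197]
r6 m[φ2→E] = [642608, 1159336]
r6 m[φ2→M] = [50, 53]
r6 m[φ3→M] = [2, 1]
r6 m[φ4→A] = [2, 3]
r6 m[φ5→N] = [7, 6]
r6 m[φ6→E] = [2, 7]
r6 m[φ7→R] = [8, 9]
r6 m[φ8→R] = [1, 7]
r6 m[A→φ0] = [2, 3]
r6 m[A→φ4] = [1663255, 2024686]
r6 m[N→φ0] = [7, 6]
r6 m[N→φ5] = [779774, 657025]
r6 m[E→φ2] = [2, 7]
r6 m[E→φ6] = [642608, 1159336]
r6 m[R→φ1] = [8, 63]
r6 m[R→φ7] = [322744, 757624]
r6 m[R→φ8] = [2581952, 974088]
r6 m[M→φ0] = [19800, 10441]
r6 m[M→φ1] = [34400, 13144]
r6 m[M→φ2] = [136224, 48856]
r6 m[M→φ3] = [3405600, 2589368]
r7 m[φ0→A] = [1663255, 2024686]
r7 m[φ0→N] = [779774, 657025]
r7 m[φ0→M] = [344, 248]
r7 m[φ1→R] = [322744, 108232]
r7 m[φ1→M] = [198, 197]
r7 m[φ2→E] = [642608, 1159336]
r7 m[φ2→M] = [50, 53]
r7 m[φ3→M] = [2, 1]
r7 m[φ4→A] = [2, 3]
r7 m[φ5→N] = [7, 6]
r7 m[φ6→E] = [2, 7]
r7 m[φ7→R] = [8, 9]
r7 m[φ8→R] = [1, 7]
r7 m[A→φ0] = [2, 3]
r7 m[A→φ4] = [1663255, 2024686]
r7 m[N→φ0] = [7, 6]
r7 m[N→φ5] = [779774, 657025]
r7 m[E→φ2] = [2, 7]
r7 m[E→φ6] = [642608, 1159336]
r7 m[R→φ1] = [8, 63]
r7 m[R→φ7] = [322744, 757624]
r7 m[R→φ8] = [2581952, 974088]
r7 m[M→φ0] = [19800, 10441]
r7 m[M→φ1] = [34400, 13144]
r7 m[M→φ2] = [136224, 48856]
r7 m[M→φ3] = [3405600, 2589368]
fixed point reached at round 7
b[M] = ⊗ incoming = [6811200, 2589368]

b[M] = [6811200, 2589368]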